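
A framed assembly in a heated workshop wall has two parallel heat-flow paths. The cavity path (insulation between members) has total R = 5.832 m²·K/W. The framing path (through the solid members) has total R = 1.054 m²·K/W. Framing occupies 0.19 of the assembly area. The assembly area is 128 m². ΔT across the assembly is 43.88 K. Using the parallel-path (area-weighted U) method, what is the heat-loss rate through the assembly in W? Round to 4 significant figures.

U_eff = 0.81/5.832 + 0.19/1.054 = 0.13889 + 0.18027 = 0.31915
R_eff = 1/U_eff = 3.1333 m²·K/W
Q = 128 × 43.88 / 3.1333 = 1792.6 W

1793 W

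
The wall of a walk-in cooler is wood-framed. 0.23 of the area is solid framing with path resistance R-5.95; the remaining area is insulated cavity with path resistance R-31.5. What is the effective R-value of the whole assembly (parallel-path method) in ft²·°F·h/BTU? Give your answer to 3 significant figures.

U_eff = 0.77/31.5 + 0.23/5.95 = 0.02444 + 0.03866 = 0.0631
R_eff = 1/U_eff = 15.85 ft²·°F·h/BTU

15.8 ft²·°F·h/BTU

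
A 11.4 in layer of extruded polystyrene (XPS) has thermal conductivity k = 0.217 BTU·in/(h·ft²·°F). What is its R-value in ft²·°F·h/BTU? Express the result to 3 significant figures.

R = L/k = 11.4/0.217 = 52.53 ft²·°F·h/BTU

52.5 ft²·°F·h/BTU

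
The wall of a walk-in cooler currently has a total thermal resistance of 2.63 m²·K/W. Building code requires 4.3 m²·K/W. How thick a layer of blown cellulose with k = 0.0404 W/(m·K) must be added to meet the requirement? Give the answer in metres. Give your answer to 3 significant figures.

ΔR = 4.3 − 2.63 = 1.67 m²·K/W
L = ΔR × k = 1.67 × 0.0404 = 0.06747 m

0.0675 m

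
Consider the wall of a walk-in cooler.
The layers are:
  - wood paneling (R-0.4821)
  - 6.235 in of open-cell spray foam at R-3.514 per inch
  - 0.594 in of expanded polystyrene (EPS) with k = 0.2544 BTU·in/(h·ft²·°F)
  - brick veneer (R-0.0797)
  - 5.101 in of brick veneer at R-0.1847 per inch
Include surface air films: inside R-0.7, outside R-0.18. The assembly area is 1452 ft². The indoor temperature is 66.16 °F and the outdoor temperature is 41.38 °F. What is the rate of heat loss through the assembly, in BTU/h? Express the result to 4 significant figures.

6.235 × 3.514 = 21.91
0.594/0.2544 = 2.3349
5.101 × 0.1847 = 0.94215
R_total = 0.7 + 0.4821 + 21.91 + 2.3349 + 0.0797 + 0.94215 + 0.18 = 26.629 ft²·°F·h/BTU
Q = A·ΔT/R = 1452 × (66.16 − 41.38) / 26.629 = 1351.2 BTU/h

1351 BTU/h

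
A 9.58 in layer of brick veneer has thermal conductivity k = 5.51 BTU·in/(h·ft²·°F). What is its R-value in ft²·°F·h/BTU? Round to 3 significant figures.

R = L/k = 9.58/5.51 = 1.739 ft²·°F·h/BTU

1.74 ft²·°F·h/BTU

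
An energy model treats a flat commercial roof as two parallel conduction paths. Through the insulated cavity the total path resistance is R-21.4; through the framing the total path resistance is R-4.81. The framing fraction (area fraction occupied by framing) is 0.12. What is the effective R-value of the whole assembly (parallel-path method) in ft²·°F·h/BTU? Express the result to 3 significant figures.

U_eff = 0.88/21.4 + 0.12/4.81 = 0.04112 + 0.02495 = 0.06607
R_eff = 1/U_eff = 15.14 ft²·°F·h/BTU

15.1 ft²·°F·h/BTU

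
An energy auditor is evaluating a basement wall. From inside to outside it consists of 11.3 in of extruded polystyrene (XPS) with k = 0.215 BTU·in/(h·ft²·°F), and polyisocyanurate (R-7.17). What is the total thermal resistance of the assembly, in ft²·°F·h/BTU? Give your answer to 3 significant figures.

11.3/0.215 = 52.56
R_total = 52.56 + 7.17 = 59.73 ft²·°F·h/BTU

59.7 ft²·°F·h/BTU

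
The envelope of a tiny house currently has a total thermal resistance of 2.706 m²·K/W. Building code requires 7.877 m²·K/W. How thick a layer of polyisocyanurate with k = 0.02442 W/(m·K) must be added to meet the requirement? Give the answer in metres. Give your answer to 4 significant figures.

ΔR = 7.877 − 2.706 = 5.171 m²·K/W
L = ΔR × k = 5.171 × 0.02442 = 0.12628 m

0.1263 m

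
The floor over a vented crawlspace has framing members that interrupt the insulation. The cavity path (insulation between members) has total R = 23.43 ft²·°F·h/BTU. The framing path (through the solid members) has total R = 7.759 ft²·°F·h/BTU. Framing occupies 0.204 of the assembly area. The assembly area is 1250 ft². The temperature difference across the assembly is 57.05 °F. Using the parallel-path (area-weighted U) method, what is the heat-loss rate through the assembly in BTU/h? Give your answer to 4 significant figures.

4298 BTU/h

U_eff = 0.796/23.43 + 0.204/7.759 = 0.033974 + 0.026292 = 0.060266
R_eff = 1/U_eff = 16.593 ft²·°F·h/BTU
Q = 1250 × 57.05 / 16.593 = 4297.7 BTU/h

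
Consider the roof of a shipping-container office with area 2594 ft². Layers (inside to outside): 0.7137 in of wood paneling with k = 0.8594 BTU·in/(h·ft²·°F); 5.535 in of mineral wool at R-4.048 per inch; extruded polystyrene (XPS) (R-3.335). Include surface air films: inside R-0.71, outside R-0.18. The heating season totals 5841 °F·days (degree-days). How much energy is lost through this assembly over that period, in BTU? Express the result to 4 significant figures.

13240000 BTU

0.7137/0.8594 = 0.83046
5.535 × 4.048 = 22.406
R_total = 0.71 + 0.83046 + 22.406 + 3.335 + 0.18 = 27.461 ft²·°F·h/BTU
E = A × HDD × 24 / R = 2594 × 5841 × 24 / 27.461 = 13242000 BTU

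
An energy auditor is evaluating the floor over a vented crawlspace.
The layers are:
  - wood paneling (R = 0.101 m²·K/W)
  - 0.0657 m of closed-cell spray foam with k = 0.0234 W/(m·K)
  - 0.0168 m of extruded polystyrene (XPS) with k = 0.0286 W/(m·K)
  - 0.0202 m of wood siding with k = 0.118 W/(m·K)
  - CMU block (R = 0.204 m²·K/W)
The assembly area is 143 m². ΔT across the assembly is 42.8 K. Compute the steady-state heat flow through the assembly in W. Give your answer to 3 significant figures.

1580 W

0.0657/0.0234 = 2.808
0.0168/0.0286 = 0.5874
0.0202/0.118 = 0.1712
R_total = 0.101 + 2.808 + 0.5874 + 0.1712 + 0.204 = 3.871 m²·K/W
Q = A·ΔT/R = 143 × 42.8 / 3.871 = 1581 W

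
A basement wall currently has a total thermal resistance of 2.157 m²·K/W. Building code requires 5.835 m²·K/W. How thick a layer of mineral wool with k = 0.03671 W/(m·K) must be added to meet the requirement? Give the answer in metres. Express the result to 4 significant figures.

0.1350 m

ΔR = 5.835 − 2.157 = 3.678 m²·K/W
L = ΔR × k = 3.678 × 0.03671 = 0.13502 m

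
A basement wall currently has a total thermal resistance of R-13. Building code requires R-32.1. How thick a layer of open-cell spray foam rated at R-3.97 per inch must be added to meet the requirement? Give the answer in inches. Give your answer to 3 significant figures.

4.81 in

ΔR = 32.1 − 13 = 19.1 ft²·°F·h/BTU
L = ΔR / (R/in) = 19.1/3.97 = 4.811 in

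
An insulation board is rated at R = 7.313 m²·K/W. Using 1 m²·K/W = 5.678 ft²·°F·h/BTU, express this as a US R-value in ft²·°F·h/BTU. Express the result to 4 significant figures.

R_US = 7.313 × 5.678 = 41.523

41.52 ft²·°F·h/BTU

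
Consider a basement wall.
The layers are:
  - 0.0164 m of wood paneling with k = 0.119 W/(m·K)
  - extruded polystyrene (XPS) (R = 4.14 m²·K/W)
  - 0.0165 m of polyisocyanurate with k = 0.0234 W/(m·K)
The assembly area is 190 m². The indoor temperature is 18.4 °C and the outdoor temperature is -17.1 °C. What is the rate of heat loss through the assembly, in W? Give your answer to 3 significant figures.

0.0164/0.119 = 0.1378
0.0165/0.0234 = 0.7051
R_total = 0.1378 + 4.14 + 0.7051 = 4.983 m²·K/W
Q = A·ΔT/R = 190 × (18.4 − (-17.1)) / 4.983 = 1354 W

1350 W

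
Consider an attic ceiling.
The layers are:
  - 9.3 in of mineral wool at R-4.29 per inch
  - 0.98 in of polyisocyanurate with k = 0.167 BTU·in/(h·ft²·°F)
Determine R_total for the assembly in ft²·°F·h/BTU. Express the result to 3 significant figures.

9.3 × 4.29 = 39.9
0.98/0.167 = 5.868
R_total = 39.9 + 5.868 = 45.77 ft²·°F·h/BTU

45.8 ft²·°F·h/BTU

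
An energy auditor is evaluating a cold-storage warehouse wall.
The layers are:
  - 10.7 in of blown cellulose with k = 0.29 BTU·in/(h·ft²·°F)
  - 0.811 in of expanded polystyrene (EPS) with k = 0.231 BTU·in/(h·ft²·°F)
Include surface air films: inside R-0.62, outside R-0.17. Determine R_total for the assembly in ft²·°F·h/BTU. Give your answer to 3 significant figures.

41.2 ft²·°F·h/BTU

10.7/0.29 = 36.9
0.811/0.231 = 3.511
R_total = 0.62 + 36.9 + 3.511 + 0.17 = 41.2 ft²·°F·h/BTU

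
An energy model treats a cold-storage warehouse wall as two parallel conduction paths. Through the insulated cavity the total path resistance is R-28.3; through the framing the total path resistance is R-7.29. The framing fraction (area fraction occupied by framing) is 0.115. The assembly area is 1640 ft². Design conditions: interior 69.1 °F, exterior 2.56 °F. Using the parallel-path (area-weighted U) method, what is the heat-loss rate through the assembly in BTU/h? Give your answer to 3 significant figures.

5130 BTU/h

U_eff = 0.885/28.3 + 0.115/7.29 = 0.03127 + 0.01578 = 0.04705
R_eff = 1/U_eff = 21.26 ft²·°F·h/BTU
Q = 1640 × (69.1 − 2.56) / 21.26 = 5134 BTU/h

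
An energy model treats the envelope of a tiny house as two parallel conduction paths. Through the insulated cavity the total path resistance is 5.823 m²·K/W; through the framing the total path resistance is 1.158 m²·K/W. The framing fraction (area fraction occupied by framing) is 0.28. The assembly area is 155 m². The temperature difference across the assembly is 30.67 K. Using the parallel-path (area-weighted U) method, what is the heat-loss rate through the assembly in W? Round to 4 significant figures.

U_eff = 0.72/5.823 + 0.28/1.158 = 0.12365 + 0.2418 = 0.36544
R_eff = 1/U_eff = 2.7364 m²·K/W
Q = 155 × 30.67 / 2.7364 = 1737.3 W

1737 W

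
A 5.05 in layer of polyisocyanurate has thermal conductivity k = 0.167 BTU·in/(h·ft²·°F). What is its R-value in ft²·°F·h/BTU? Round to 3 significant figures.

R = L/k = 5.05/0.167 = 30.24 ft²·°F·h/BTU

30.2 ft²·°F·h/BTU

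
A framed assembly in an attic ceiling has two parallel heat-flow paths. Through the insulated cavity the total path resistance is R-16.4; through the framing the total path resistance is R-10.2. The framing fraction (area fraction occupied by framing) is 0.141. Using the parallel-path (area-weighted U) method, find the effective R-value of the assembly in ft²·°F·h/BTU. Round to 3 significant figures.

15.1 ft²·°F·h/BTU

U_eff = 0.859/16.4 + 0.141/10.2 = 0.05238 + 0.01382 = 0.0662
R_eff = 1/U_eff = 15.11 ft²·°F·h/BTU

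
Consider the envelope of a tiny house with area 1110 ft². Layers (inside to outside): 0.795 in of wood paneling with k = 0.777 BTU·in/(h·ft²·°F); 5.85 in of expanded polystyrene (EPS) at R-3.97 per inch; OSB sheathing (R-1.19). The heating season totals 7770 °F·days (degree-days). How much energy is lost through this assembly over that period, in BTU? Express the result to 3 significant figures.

8140000 BTU

0.795/0.777 = 1.023
5.85 × 3.97 = 23.22
R_total = 1.023 + 23.22 + 1.19 = 25.44 ft²·°F·h/BTU
E = A × HDD × 24 / R = 1110 × 7770 × 24 / 25.44 = 8137000 BTU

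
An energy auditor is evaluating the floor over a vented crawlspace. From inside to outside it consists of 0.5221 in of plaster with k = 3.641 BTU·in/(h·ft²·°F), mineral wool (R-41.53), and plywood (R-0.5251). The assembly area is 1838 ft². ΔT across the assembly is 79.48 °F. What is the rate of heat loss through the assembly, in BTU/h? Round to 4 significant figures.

3462 BTU/h

0.5221/3.641 = 0.14339
R_total = 0.14339 + 41.53 + 0.5251 = 42.198 ft²·°F·h/BTU
Q = A·ΔT/R = 1838 × 79.48 / 42.198 = 3461.8 BTU/h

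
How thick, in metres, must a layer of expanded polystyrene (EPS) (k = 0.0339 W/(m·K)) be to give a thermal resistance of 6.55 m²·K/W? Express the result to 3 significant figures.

0.222 m

L = R·k = 6.55 × 0.0339 = 0.222 m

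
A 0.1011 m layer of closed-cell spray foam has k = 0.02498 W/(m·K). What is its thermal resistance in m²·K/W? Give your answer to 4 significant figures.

4.047 m²·K/W

R = L/k = 0.1011/0.02498 = 4.0472 m²·K/W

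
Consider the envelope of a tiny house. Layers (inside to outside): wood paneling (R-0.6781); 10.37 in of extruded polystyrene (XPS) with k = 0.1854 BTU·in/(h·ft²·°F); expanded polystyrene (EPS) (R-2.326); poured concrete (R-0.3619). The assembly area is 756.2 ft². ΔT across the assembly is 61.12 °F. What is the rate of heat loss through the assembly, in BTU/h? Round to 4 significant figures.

779.4 BTU/h

10.37/0.1854 = 55.933
R_total = 0.6781 + 55.933 + 2.326 + 0.3619 = 59.299 ft²·°F·h/BTU
Q = A·ΔT/R = 756.2 × 61.12 / 59.299 = 779.42 BTU/h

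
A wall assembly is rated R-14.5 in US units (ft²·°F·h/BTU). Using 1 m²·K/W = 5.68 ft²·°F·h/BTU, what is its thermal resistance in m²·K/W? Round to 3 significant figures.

R_SI = 14.5/5.68 = 2.553

2.55 m²·K/W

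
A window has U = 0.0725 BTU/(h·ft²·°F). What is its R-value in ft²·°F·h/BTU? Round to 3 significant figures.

R = 1/U = 1/0.0725 = 13.79

13.8 ft²·°F·h/BTU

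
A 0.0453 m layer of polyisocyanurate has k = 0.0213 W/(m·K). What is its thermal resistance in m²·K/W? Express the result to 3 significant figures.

2.13 m²·K/W

R = L/k = 0.0453/0.0213 = 2.127 m²·K/W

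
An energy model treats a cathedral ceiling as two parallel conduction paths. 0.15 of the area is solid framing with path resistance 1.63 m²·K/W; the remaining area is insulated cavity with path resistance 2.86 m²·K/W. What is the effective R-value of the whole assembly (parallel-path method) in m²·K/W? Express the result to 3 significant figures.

U_eff = 0.85/2.86 + 0.15/1.63 = 0.2972 + 0.09202 = 0.3892
R_eff = 1/U_eff = 2.569 m²·K/W

2.57 m²·K/W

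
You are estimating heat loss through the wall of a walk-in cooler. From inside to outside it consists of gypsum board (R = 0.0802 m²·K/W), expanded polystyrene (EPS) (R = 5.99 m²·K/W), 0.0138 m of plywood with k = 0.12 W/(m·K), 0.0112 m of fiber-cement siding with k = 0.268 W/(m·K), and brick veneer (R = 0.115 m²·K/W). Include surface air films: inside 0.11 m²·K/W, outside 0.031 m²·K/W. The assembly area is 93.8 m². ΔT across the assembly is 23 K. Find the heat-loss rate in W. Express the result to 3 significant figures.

333 W

0.0138/0.12 = 0.115
0.0112/0.268 = 0.04179
R_total = 0.11 + 0.0802 + 5.99 + 0.115 + 0.04179 + 0.115 + 0.031 = 6.483 m²·K/W
Q = A·ΔT/R = 93.8 × 23 / 6.483 = 332.8 W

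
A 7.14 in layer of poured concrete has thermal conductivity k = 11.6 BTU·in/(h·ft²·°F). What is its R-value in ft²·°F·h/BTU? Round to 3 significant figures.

0.616 ft²·°F·h/BTU

R = L/k = 7.14/11.6 = 0.6155 ft²·°F·h/BTU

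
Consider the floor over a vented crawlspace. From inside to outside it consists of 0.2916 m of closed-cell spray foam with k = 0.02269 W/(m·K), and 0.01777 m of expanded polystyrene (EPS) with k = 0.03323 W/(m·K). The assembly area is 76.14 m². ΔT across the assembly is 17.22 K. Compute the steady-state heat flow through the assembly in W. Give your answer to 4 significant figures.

0.2916/0.02269 = 12.851
0.01777/0.03323 = 0.53476
R_total = 12.851 + 0.53476 = 13.386 m²·K/W
Q = A·ΔT/R = 76.14 × 17.22 / 13.386 = 97.946 W

97.95 W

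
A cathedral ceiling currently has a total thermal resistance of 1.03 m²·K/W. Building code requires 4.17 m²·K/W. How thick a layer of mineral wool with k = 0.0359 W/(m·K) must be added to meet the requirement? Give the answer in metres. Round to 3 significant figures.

ΔR = 4.17 − 1.03 = 3.14 m²·K/W
L = ΔR × k = 3.14 × 0.0359 = 0.1127 m

0.113 m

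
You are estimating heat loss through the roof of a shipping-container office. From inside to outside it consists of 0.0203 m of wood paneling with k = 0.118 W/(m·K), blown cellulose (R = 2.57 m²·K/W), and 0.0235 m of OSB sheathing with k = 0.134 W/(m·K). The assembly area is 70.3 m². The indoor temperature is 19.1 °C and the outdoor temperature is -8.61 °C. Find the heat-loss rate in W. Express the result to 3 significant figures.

0.0203/0.118 = 0.172
0.0235/0.134 = 0.1754
R_total = 0.172 + 2.57 + 0.1754 = 2.917 m²·K/W
Q = A·ΔT/R = 70.3 × (19.1 − (-8.61)) / 2.917 = 667.7 W

668 W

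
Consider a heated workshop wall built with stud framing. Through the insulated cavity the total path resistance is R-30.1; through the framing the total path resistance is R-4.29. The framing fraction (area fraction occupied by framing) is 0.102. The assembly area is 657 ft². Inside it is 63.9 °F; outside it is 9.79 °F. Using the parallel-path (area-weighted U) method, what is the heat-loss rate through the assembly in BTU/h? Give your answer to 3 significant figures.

1910 BTU/h

U_eff = 0.898/30.1 + 0.102/4.29 = 0.02983 + 0.02378 = 0.05361
R_eff = 1/U_eff = 18.65 ft²·°F·h/BTU
Q = 657 × (63.9 − 9.79) / 18.65 = 1906 BTU/h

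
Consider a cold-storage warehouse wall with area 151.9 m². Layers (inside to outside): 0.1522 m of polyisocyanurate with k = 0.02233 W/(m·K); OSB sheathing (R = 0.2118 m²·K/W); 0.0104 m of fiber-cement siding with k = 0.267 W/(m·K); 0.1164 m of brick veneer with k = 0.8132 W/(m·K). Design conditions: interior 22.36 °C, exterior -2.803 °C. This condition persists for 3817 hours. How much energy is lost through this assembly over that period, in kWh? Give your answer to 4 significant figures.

2024 kWh

0.1522/0.02233 = 6.8159
0.0104/0.267 = 0.038951
0.1164/0.8132 = 0.14314
R_total = 6.8159 + 0.2118 + 0.038951 + 0.14314 = 7.2098 m²·K/W
Q = 151.9 × (22.36 − (-2.803)) / 7.2098 = 530.15 W
E = 530.15 W × 3817 h / 1000 = 2023.6 kWh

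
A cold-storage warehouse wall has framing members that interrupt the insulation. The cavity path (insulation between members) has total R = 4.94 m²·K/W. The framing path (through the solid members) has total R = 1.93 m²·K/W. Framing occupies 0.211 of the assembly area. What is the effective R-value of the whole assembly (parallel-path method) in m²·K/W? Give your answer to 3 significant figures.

U_eff = 0.789/4.94 + 0.211/1.93 = 0.1597 + 0.1093 = 0.269
R_eff = 1/U_eff = 3.717 m²·K/W

3.72 m²·K/W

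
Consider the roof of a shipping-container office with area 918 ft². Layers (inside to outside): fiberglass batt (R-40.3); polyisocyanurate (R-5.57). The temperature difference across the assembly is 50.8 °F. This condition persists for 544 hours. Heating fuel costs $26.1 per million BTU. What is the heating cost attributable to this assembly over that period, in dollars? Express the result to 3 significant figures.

R_total = 40.3 + 5.57 = 45.87 ft²·°F·h/BTU
Q = 918 × 50.8 / 45.87 = 1017 BTU/h
E = 1017 × 544 = 553100 BTU
Cost = 553100/10⁶ × 26.1 = $14.44

14.4 dollars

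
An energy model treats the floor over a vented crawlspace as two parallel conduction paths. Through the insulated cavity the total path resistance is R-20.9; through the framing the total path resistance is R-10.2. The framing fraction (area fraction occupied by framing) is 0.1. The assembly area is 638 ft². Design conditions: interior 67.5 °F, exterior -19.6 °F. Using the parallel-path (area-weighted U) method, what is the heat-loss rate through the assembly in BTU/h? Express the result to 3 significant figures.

2940 BTU/h

U_eff = 0.9/20.9 + 0.1/10.2 = 0.04306 + 0.009804 = 0.05287
R_eff = 1/U_eff = 18.92 ft²·°F·h/BTU
Q = 638 × (67.5 − (-19.6)) / 18.92 = 2938 BTU/h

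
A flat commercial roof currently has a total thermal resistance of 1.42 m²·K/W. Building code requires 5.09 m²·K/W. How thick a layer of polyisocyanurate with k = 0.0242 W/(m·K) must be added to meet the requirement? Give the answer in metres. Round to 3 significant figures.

0.0888 m

ΔR = 5.09 − 1.42 = 3.67 m²·K/W
L = ΔR × k = 3.67 × 0.0242 = 0.08881 m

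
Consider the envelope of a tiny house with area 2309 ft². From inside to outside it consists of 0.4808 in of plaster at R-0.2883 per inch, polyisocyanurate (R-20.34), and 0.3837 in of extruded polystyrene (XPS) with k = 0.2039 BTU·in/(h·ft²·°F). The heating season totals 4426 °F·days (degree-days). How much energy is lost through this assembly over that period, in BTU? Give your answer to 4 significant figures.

0.4808 × 0.2883 = 0.13861
0.3837/0.2039 = 1.8818
R_total = 0.13861 + 20.34 + 1.8818 = 22.36 ft²·°F·h/BTU
E = A × HDD × 24 / R = 2309 × 4426 × 24 / 22.36 = 10969000 BTU

10970000 BTU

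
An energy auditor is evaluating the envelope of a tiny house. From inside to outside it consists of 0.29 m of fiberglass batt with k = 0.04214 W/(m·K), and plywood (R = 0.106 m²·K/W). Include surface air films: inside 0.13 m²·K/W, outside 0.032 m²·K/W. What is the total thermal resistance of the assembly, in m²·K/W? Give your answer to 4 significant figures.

0.29/0.04214 = 6.8818
R_total = 0.13 + 6.8818 + 0.106 + 0.032 = 7.1498 m²·K/W

7.150 m²·K/W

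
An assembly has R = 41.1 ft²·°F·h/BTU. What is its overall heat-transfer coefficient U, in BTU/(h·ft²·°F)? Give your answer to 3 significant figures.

0.0243 BTU/(h·ft²·°F)

U = 1/R = 1/41.1 = 0.02433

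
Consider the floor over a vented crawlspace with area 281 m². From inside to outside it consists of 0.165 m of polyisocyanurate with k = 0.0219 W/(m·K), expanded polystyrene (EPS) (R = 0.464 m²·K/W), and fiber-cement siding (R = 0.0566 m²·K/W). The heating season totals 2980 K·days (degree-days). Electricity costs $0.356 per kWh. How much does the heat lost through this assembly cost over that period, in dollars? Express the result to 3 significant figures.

888 dollars

0.165/0.0219 = 7.534
R_total = 7.534 + 0.464 + 0.0566 = 8.055 m²·K/W
E = A × HDD × 24 / R / 1000 = 281 × 2980 × 24 / 8.055 / 1000 = 2495 kWh
Cost = 2495 × 0.356 = $888.2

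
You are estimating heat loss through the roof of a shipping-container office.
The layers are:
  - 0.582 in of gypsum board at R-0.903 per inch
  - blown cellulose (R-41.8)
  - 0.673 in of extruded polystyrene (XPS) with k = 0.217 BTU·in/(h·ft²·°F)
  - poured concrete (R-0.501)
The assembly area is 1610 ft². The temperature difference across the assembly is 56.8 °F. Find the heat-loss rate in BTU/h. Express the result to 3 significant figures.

0.582 × 0.903 = 0.5255
0.673/0.217 = 3.101
R_total = 0.5255 + 41.8 + 3.101 + 0.501 = 45.93 ft²·°F·h/BTU
Q = A·ΔT/R = 1610 × 56.8 / 45.93 = 1991 BTU/h

1990 BTU/h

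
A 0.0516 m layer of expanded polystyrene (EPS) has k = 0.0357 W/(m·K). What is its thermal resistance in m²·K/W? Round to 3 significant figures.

R = L/k = 0.0516/0.0357 = 1.445 m²·K/W

1.45 m²·K/W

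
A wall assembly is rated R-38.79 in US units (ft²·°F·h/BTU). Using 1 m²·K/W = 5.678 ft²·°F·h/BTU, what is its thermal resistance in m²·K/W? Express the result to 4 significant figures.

6.832 m²·K/W

R_SI = 38.79/5.678 = 6.8316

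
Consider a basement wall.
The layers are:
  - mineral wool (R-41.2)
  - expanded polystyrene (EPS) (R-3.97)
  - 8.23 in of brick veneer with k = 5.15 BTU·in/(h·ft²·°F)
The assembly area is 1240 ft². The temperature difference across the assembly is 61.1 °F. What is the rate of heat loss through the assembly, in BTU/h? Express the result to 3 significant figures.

1620 BTU/h

8.23/5.15 = 1.598
R_total = 41.2 + 3.97 + 1.598 = 46.77 ft²·°F·h/BTU
Q = A·ΔT/R = 1240 × 61.1 / 46.77 = 1620 BTU/h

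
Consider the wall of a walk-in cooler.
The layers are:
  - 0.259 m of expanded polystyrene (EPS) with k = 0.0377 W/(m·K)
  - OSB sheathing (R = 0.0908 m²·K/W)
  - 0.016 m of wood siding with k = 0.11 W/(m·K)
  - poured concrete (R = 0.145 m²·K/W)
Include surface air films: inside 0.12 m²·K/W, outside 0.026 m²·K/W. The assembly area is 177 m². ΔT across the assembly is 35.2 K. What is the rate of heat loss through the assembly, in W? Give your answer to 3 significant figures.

842 W

0.259/0.0377 = 6.87
0.016/0.11 = 0.1455
R_total = 0.12 + 6.87 + 0.0908 + 0.1455 + 0.145 + 0.026 = 7.397 m²·K/W
Q = A·ΔT/R = 177 × 35.2 / 7.397 = 842.3 W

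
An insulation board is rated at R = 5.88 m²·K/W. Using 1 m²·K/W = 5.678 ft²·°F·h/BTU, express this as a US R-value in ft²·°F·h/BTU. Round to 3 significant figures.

R_US = 5.88 × 5.678 = 33.39

33.4 ft²·°F·h/BTU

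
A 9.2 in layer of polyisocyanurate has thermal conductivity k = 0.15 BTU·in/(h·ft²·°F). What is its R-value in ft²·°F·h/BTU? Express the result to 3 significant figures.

61.3 ft²·°F·h/BTU

R = L/k = 9.2/0.15 = 61.33 ft²·°F·h/BTU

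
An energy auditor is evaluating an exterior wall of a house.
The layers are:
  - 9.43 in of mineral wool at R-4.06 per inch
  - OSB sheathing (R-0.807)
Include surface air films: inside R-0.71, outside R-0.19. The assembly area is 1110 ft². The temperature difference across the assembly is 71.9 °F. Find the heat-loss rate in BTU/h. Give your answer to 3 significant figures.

2000 BTU/h

9.43 × 4.06 = 38.29
R_total = 0.71 + 38.29 + 0.807 + 0.19 = 39.99 ft²·°F·h/BTU
Q = A·ΔT/R = 1110 × 71.9 / 39.99 = 1996 BTU/h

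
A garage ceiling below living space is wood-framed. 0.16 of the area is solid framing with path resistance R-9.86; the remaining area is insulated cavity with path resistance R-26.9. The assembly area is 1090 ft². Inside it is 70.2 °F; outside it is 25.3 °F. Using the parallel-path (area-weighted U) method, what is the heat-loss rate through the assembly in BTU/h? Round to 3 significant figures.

U_eff = 0.84/26.9 + 0.16/9.86 = 0.03123 + 0.01623 = 0.04745
R_eff = 1/U_eff = 21.07 ft²·°F·h/BTU
Q = 1090 × (70.2 − 25.3) / 21.07 = 2322 BTU/h

2320 BTU/h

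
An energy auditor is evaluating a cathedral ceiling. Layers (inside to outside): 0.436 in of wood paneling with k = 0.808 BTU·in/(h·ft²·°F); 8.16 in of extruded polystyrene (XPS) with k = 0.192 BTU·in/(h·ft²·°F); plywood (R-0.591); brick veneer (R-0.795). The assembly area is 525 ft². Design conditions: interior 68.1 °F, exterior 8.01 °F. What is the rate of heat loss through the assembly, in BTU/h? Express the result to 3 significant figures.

710 BTU/h

0.436/0.808 = 0.5396
8.16/0.192 = 42.5
R_total = 0.5396 + 42.5 + 0.591 + 0.795 = 44.43 ft²·°F·h/BTU
Q = A·ΔT/R = 525 × (68.1 − 8.01) / 44.43 = 710.1 BTU/h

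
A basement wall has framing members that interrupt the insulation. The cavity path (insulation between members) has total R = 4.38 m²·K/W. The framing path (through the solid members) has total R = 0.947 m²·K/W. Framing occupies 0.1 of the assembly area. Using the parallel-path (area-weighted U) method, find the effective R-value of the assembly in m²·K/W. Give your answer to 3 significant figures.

3.21 m²·K/W

U_eff = 0.9/4.38 + 0.1/0.947 = 0.2055 + 0.1056 = 0.3111
R_eff = 1/U_eff = 3.215 m²·K/W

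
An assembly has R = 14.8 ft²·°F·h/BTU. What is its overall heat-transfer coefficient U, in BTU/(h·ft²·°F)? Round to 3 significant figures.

U = 1/R = 1/14.8 = 0.06757

0.0676 BTU/(h·ft²·°F)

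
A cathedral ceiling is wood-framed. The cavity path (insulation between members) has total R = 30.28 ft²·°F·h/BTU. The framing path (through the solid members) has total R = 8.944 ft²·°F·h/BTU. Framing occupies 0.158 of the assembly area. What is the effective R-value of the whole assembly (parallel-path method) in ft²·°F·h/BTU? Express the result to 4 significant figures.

21.99 ft²·°F·h/BTU

U_eff = 0.842/30.28 + 0.158/8.944 = 0.027807 + 0.017665 = 0.045473
R_eff = 1/U_eff = 21.991 ft²·°F·h/BTU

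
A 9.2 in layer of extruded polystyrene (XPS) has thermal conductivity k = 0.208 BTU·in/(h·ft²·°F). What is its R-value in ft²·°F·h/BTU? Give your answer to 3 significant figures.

44.2 ft²·°F·h/BTU

R = L/k = 9.2/0.208 = 44.23 ft²·°F·h/BTU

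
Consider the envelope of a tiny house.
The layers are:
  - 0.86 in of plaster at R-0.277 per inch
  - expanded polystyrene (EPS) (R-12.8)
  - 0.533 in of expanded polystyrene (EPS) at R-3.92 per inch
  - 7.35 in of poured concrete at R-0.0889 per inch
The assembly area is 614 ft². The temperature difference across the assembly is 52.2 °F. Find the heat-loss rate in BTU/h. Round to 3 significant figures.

2030 BTU/h

0.86 × 0.277 = 0.2382
0.533 × 3.92 = 2.089
7.35 × 0.0889 = 0.6534
R_total = 0.2382 + 12.8 + 2.089 + 0.6534 = 15.78 ft²·°F·h/BTU
Q = A·ΔT/R = 614 × 52.2 / 15.78 = 2031 BTU/h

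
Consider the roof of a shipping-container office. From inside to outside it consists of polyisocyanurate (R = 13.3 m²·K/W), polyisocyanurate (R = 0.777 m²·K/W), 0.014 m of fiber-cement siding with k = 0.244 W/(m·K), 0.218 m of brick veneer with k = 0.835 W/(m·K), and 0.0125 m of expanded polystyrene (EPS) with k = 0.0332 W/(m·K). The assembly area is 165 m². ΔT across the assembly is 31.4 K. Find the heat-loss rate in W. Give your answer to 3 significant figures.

0.014/0.244 = 0.05738
0.218/0.835 = 0.2611
0.0125/0.0332 = 0.3765
R_total = 13.3 + 0.777 + 0.05738 + 0.2611 + 0.3765 = 14.77 m²·K/W
Q = A·ΔT/R = 165 × 31.4 / 14.77 = 350.7 W

351 W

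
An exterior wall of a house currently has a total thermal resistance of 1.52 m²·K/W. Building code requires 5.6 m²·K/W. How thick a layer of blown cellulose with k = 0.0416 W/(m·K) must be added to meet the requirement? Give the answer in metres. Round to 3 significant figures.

0.170 m

ΔR = 5.6 − 1.52 = 4.08 m²·K/W
L = ΔR × k = 4.08 × 0.0416 = 0.1697 m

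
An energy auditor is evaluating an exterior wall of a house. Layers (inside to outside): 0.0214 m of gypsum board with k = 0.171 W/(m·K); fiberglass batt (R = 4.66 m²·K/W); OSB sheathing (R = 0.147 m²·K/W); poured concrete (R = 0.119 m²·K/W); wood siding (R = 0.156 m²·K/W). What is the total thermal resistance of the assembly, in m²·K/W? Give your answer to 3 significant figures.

5.21 m²·K/W

0.0214/0.171 = 0.1251
R_total = 0.1251 + 4.66 + 0.147 + 0.119 + 0.156 = 5.207 m²·K/W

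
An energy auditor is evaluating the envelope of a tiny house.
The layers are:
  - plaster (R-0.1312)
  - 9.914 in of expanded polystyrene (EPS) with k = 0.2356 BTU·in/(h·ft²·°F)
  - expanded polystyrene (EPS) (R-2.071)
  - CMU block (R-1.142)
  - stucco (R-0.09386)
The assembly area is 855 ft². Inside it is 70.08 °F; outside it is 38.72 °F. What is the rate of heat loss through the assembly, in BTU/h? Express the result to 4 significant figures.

589.1 BTU/h

9.914/0.2356 = 42.08
R_total = 0.1312 + 42.08 + 2.071 + 1.142 + 0.09386 = 45.518 ft²·°F·h/BTU
Q = A·ΔT/R = 855 × (70.08 − 38.72) / 45.518 = 589.06 BTU/h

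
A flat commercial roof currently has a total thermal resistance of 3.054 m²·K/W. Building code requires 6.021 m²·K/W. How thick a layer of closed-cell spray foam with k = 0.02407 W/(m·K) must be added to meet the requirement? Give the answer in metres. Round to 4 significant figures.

0.07142 m

ΔR = 6.021 − 3.054 = 2.967 m²·K/W
L = ΔR × k = 2.967 × 0.02407 = 0.071416 m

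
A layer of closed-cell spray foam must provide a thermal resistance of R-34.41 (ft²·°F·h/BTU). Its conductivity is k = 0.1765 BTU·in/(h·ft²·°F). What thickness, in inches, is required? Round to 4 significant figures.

L = R × k = 34.41 × 0.1765 = 6.0734 in

6.073 in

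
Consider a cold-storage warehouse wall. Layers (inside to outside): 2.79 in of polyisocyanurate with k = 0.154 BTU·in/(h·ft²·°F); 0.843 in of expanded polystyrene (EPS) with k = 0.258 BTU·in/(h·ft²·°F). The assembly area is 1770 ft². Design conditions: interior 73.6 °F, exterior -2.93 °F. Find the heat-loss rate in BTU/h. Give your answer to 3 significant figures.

6330 BTU/h

2.79/0.154 = 18.12
0.843/0.258 = 3.267
R_total = 18.12 + 3.267 = 21.38 ft²·°F·h/BTU
Q = A·ΔT/R = 1770 × (73.6 − (-2.93)) / 21.38 = 6334 BTU/h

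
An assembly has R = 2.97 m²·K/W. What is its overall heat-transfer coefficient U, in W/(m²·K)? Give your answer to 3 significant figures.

0.337 W/(m²·K)

U = 1/R = 1/2.97 = 0.3367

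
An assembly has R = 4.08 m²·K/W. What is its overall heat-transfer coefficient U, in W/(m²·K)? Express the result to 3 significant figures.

U = 1/R = 1/4.08 = 0.2451

0.245 W/(m²·K)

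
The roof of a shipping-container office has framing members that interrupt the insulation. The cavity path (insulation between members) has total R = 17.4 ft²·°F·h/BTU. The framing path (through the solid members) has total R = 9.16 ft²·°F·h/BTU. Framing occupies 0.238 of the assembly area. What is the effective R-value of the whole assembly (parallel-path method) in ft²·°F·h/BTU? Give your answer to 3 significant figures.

U_eff = 0.762/17.4 + 0.238/9.16 = 0.04379 + 0.02598 = 0.06978
R_eff = 1/U_eff = 14.33 ft²·°F·h/BTU

14.3 ft²·°F·h/BTU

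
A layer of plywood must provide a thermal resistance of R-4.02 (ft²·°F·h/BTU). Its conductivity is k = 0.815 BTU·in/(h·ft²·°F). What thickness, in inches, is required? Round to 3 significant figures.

3.28 in

L = R × k = 4.02 × 0.815 = 3.276 in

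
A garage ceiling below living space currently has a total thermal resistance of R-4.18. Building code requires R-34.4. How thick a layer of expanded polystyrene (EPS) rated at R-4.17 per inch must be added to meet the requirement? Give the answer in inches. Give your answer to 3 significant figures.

7.25 in

ΔR = 34.4 − 4.18 = 30.22 ft²·°F·h/BTU
L = ΔR / (R/in) = 30.22/4.17 = 7.247 in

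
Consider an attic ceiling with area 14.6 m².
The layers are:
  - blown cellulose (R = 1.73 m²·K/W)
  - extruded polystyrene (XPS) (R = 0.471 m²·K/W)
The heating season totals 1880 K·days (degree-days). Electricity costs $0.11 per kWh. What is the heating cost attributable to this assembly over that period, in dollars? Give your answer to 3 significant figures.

R_total = 1.73 + 0.471 = 2.201 m²·K/W
E = A × HDD × 24 / R / 1000 = 14.6 × 1880 × 24 / 2.201 / 1000 = 299.3 kWh
Cost = 299.3 × 0.11 = $32.92

32.9 dollars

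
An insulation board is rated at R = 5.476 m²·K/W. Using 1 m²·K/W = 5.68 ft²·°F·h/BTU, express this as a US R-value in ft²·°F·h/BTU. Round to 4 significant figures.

31.10 ft²·°F·h/BTU

R_US = 5.476 × 5.68 = 31.104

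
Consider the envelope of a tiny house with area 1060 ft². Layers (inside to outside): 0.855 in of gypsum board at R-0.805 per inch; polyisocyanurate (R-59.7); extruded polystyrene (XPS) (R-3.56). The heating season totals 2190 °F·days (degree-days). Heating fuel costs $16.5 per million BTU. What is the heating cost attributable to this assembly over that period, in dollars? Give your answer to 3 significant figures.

14.4 dollars

0.855 × 0.805 = 0.6883
R_total = 0.6883 + 59.7 + 3.56 = 63.95 ft²·°F·h/BTU
E = A × HDD × 24 / R = 1060 × 2190 × 24 / 63.95 = 871200 BTU
Cost = 871200/10⁶ × 16.5 = $14.38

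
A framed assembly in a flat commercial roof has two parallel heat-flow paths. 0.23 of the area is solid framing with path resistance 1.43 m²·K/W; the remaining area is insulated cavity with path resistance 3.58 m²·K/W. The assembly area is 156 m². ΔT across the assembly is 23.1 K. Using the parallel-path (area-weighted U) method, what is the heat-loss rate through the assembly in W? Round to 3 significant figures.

1350 W

U_eff = 0.77/3.58 + 0.23/1.43 = 0.2151 + 0.1608 = 0.3759
R_eff = 1/U_eff = 2.66 m²·K/W
Q = 156 × 23.1 / 2.66 = 1355 W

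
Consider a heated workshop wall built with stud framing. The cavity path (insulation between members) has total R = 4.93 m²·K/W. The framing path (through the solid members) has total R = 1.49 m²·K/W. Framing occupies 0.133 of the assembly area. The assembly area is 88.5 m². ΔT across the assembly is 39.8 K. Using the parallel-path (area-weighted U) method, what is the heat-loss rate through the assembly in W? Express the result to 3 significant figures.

934 W

U_eff = 0.867/4.93 + 0.133/1.49 = 0.1759 + 0.08926 = 0.2651
R_eff = 1/U_eff = 3.772 m²·K/W
Q = 88.5 × 39.8 / 3.772 = 933.8 W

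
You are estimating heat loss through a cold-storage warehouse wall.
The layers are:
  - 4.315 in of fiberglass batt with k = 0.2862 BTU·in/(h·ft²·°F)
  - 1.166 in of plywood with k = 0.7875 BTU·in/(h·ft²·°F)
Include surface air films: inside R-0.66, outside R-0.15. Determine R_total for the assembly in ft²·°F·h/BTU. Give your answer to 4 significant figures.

4.315/0.2862 = 15.077
1.166/0.7875 = 1.4806
R_total = 0.66 + 15.077 + 1.4806 + 0.15 = 17.368 ft²·°F·h/BTU

17.37 ft²·°F·h/BTU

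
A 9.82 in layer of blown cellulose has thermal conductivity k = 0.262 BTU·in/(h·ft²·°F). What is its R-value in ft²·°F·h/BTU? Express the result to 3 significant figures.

R = L/k = 9.82/0.262 = 37.48 ft²·°F·h/BTU

37.5 ft²·°F·h/BTU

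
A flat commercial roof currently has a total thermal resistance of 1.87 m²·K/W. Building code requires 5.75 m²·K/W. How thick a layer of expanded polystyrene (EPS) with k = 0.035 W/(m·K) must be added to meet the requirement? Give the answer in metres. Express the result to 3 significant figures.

ΔR = 5.75 − 1.87 = 3.88 m²·K/W
L = ΔR × k = 3.88 × 0.035 = 0.1358 m

0.136 m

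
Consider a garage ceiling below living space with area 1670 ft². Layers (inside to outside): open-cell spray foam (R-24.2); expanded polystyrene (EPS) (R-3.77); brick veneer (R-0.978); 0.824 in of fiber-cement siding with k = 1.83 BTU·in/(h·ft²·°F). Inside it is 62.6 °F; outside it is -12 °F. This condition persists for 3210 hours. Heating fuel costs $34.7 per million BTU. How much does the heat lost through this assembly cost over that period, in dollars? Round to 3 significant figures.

472 dollars

0.824/1.83 = 0.4503
R_total = 24.2 + 3.77 + 0.978 + 0.4503 = 29.4 ft²·°F·h/BTU
Q = 1670 × (62.6 − (-12)) / 29.4 = 4238 BTU/h
E = 4238 × 3210 = 13600000 BTU
Cost = 13600000/10⁶ × 34.7 = $472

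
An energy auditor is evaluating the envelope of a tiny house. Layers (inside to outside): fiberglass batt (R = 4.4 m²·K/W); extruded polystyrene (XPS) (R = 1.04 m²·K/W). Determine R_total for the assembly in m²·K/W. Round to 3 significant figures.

5.44 m²·K/W

R_total = 4.4 + 1.04 = 5.44 m²·K/W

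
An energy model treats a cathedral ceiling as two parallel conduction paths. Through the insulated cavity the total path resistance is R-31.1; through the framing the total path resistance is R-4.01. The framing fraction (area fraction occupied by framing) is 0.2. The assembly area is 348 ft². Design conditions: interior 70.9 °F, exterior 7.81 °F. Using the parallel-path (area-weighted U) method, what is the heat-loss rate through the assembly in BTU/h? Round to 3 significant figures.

1660 BTU/h

U_eff = 0.8/31.1 + 0.2/4.01 = 0.02572 + 0.04988 = 0.0756
R_eff = 1/U_eff = 13.23 ft²·°F·h/BTU
Q = 348 × (70.9 − 7.81) / 13.23 = 1660 BTU/h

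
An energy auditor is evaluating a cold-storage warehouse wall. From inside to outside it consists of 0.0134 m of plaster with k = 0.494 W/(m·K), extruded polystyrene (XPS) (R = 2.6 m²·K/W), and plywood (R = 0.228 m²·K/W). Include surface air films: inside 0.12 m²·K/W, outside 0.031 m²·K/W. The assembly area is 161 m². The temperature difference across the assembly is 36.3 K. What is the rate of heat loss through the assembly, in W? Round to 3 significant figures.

1940 W

0.0134/0.494 = 0.02713
R_total = 0.12 + 0.02713 + 2.6 + 0.228 + 0.031 = 3.006 m²·K/W
Q = A·ΔT/R = 161 × 36.3 / 3.006 = 1944 W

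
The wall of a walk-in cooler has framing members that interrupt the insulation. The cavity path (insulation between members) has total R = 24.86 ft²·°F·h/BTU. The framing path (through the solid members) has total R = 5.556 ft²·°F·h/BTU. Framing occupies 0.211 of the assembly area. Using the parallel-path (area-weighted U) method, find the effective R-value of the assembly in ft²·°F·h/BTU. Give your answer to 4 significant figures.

14.34 ft²·°F·h/BTU

U_eff = 0.789/24.86 + 0.211/5.556 = 0.031738 + 0.037977 = 0.069715
R_eff = 1/U_eff = 14.344 ft²·°F·h/BTU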